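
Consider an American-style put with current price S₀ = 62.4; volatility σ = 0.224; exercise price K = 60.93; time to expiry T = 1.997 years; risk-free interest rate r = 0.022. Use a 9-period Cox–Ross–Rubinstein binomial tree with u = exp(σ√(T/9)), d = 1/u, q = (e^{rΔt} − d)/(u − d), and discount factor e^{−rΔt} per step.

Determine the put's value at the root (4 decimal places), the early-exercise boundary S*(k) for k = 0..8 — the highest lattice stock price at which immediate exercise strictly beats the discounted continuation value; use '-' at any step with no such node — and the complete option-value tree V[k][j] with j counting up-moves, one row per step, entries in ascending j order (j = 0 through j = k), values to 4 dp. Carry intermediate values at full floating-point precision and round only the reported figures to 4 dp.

price = 6.1424
boundary = - - - - 40.9153 45.4685 40.9153 45.4685 50.5283
tree:
6.1424
8.6392 3.6738
11.8107 5.5119 1.8481
15.6428 8.0454 3.0000 0.6995
20.0147 11.3685 4.7586 1.2483 0.1505
24.1119 15.4615 7.3347 2.1961 0.3005 0.0000
27.7989 20.0147 10.9024 3.7931 0.6001 0.0000 0.0000
31.1166 24.1119 15.4615 6.3917 1.1983 0.0000 0.0000 0.0000
34.1021 27.7989 20.0147 10.4017 2.3930 0.0000 0.0000 0.0000 0.0000
36.7886 31.1166 24.1119 15.4615 4.7787 0.0000 0.0000 0.0000 0.0000 0.0000

Δt=0.22189, u=1.11128, d=0.89986, q=0.49679, disc=e^(-rΔt)=0.99513
k=9 terminal: V=max(K-S,0) → 36.7886 31.1166 24.1119 15.4615 4.7787 0.0000 0.0000 0.0000 0.0000 0.0000
k=8: j=0 S=26.8279 intr=34.1021 cont=33.8054 V=34.1021[EX]; j=1 S=33.1311 intr=27.7989 cont=27.5022 V=27.7989[EX]; j=2 S=40.9153 intr=20.0147 cont=19.7180 V=20.0147[EX]; j=3 S=50.5283 intr=10.4017 cont=10.1049 V=10.4017[EX]; j=4 S=62.4000 intr=0.0000 cont=2.3930 V=2.3930[hold]; j=5 S=77.0609 intr=0.0000 cont=0.0000 V=0.0000[hold]; j=6 S=95.1664 intr=0.0000 cont=0.0000 V=0.0000[hold]; j=7 S=117.5258 intr=0.0000 cont=0.0000 V=0.0000[hold]; j=8 S=145.1385 intr=0.0000 cont=0.0000 V=0.0000[hold]  S*(8)=50.5283
k=7: j=0 S=29.8134 intr=31.1166 cont=30.8199 V=31.1166[EX]; j=1 S=36.8181 intr=24.1119 cont=23.8152 V=24.1119[EX]; j=2 S=45.4685 intr=15.4615 cont=15.1648 V=15.4615[EX]; j=3 S=56.1513 intr=4.7787 cont=6.3917 V=6.3917[hold]; j=4 S=69.3441 intr=0.0000 cont=1.1983 V=1.1983[hold]; j=5 S=85.6365 intr=0.0000 cont=0.0000 V=0.0000[hold]; j=6 S=105.7568 intr=0.0000 cont=0.0000 V=0.0000[hold]; j=7 S=130.6044 intr=0.0000 cont=0.0000 V=0.0000[hold]  S*(7)=45.4685
k=6: j=0 S=33.1311 intr=27.7989 cont=27.5022 V=27.7989[EX]; j=1 S=40.9153 intr=20.0147 cont=19.7180 V=20.0147[EX]; j=2 S=50.5283 intr=10.4017 cont=10.9024 V=10.9024[hold]; j=3 S=62.4000 intr=0.0000 cont=3.7931 V=3.7931[hold]; j=4 S=77.0609 intr=0.0000 cont=0.6001 V=0.6001[hold]; j=5 S=95.1664 intr=0.0000 cont=0.0000 V=0.0000[hold]; j=6 S=117.5258 intr=0.0000 cont=0.0000 V=0.0000[hold]  S*(6)=40.9153
k=5: j=0 S=36.8181 intr=24.1119 cont=23.8152 V=24.1119[EX]; j=1 S=45.4685 intr=15.4615 cont=15.4124 V=15.4615[EX]; j=2 S=56.1513 intr=4.7787 cont=7.3347 V=7.3347[hold]; j=3 S=69.3441 intr=0.0000 cont=2.1961 V=2.1961[hold]; j=4 S=85.6365 intr=0.0000 cont=0.3005 V=0.3005[hold]; j=5 S=105.7568 intr=0.0000 cont=0.0000 V=0.0000[hold]  S*(5)=45.4685
k=4: j=0 S=40.9153 intr=20.0147 cont=19.7180 V=20.0147[EX]; j=1 S=50.5283 intr=10.4017 cont=11.3685 V=11.3685[hold]; j=2 S=62.4000 intr=0.0000 cont=4.7586 V=4.7586[hold]; j=3 S=77.0609 intr=0.0000 cont=1.2483 V=1.2483[hold]; j=4 S=95.1664 intr=0.0000 cont=0.1505 V=0.1505[hold]  S*(4)=40.9153
k=3: j=0 S=45.4685 intr=15.4615 cont=15.6428 V=15.6428[hold]; j=1 S=56.1513 intr=4.7787 cont=8.0454 V=8.0454[hold]; j=2 S=69.3441 intr=0.0000 cont=3.0000 V=3.0000[hold]; j=3 S=85.6365 intr=0.0000 cont=0.6995 V=0.6995[hold]  S*(3)=-
k=2: j=0 S=50.5283 intr=10.4017 cont=11.8107 V=11.8107[hold]; j=1 S=62.4000 intr=0.0000 cont=5.5119 V=5.5119[hold]; j=2 S=77.0609 intr=0.0000 cont=1.8481 V=1.8481[hold]  S*(2)=-
k=1: j=0 S=56.1513 intr=4.7787 cont=8.6392 V=8.6392[hold]; j=1 S=69.3441 intr=0.0000 cont=3.6738 V=3.6738[hold]  S*(1)=-
k=0: j=0 S=62.4000 intr=0.0000 cont=6.1424 V=6.1424[hold]  S*(0)=-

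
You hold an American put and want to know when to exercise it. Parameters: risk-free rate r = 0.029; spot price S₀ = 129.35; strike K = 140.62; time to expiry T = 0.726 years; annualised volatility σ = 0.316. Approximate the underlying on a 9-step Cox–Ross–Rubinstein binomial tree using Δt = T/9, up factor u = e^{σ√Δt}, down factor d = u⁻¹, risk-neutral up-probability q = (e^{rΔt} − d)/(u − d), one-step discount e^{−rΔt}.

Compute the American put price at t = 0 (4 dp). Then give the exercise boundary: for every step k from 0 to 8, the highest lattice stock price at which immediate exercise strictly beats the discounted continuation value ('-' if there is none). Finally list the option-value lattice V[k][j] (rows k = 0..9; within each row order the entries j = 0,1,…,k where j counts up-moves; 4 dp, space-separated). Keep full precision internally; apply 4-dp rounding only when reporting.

Δt=0.08067, u=1.09390, d=0.91416, q=0.49061, disc=e^(-rΔt)=0.99766
k=9 terminal: V=max(K-S,0) → 82.9480 71.6086 58.0396 41.8028 22.3734 0.0000 0.0000 0.0000 0.0000 0.0000
k=8: j=0 S=63.0875 intr=77.5325 cont=77.2039 V=77.5325[EX]; j=1 S=75.4917 intr=65.1283 cont=64.7998 V=65.1283[EX]; j=2 S=90.3347 intr=50.2853 cont=49.9567 V=50.2853[EX]; j=3 S=108.0963 intr=32.5237 cont=32.1952 V=32.5237[EX]; j=4 S=129.3500 intr=11.2700 cont=11.3702 V=11.3702[hold]; j=5 S=154.7826 intr=0.0000 cont=0.0000 V=0.0000[hold]; j=6 S=185.2158 intr=0.0000 cont=0.0000 V=0.0000[hold]; j=7 S=221.6327 intr=0.0000 cont=0.0000 V=0.0000[hold]; j=8 S=265.2098 intr=0.0000 cont=0.0000 V=0.0000[hold]  S*(8)=108.0963
k=7: j=0 S=69.0114 intr=71.6086 cont=71.2800 V=71.6086[EX]; j=1 S=82.5804 intr=58.0396 cont=57.7110 V=58.0396[EX]; j=2 S=98.8172 intr=41.8028 cont=41.4742 V=41.8028[EX]; j=3 S=118.2466 intr=22.3734 cont=22.0939 V=22.3734[EX]; j=4 S=141.4961 intr=0.0000 cont=5.7784 V=5.7784[hold]; j=5 S=169.3168 intr=0.0000 cont=0.0000 V=0.0000[hold]; j=6 S=202.6077 intr=0.0000 cont=0.0000 V=0.0000[hold]; j=7 S=242.4442 intr=0.0000 cont=0.0000 V=0.0000[hold]  S*(7)=118.2466
k=6: j=0 S=75.4917 intr=65.1283 cont=64.7998 V=65.1283[EX]; j=1 S=90.3347 intr=50.2853 cont=49.9567 V=50.2853[EX]; j=2 S=108.0963 intr=32.5237 cont=32.1952 V=32.5237[EX]; j=3 S=129.3500 intr=11.2700 cont=14.1985 V=14.1985[hold]; j=4 S=154.7826 intr=0.0000 cont=2.9366 V=2.9366[hold]; j=5 S=185.2158 intr=0.0000 cont=0.0000 V=0.0000[hold]; j=6 S=221.6327 intr=0.0000 cont=0.0000 V=0.0000[hold]  S*(6)=108.0963
k=5: j=0 S=82.5804 intr=58.0396 cont=57.7110 V=58.0396[EX]; j=1 S=98.8172 intr=41.8028 cont=41.4742 V=41.8028[EX]; j=2 S=118.2466 intr=22.3734 cont=23.4783 V=23.4783[hold]; j=3 S=141.4961 intr=0.0000 cont=8.6531 V=8.6531[hold]; j=4 S=169.3168 intr=0.0000 cont=1.4924 V=1.4924[hold]; j=5 S=202.6077 intr=0.0000 cont=0.0000 V=0.0000[hold]  S*(5)=98.8172
k=4: j=0 S=90.3347 intr=50.2853 cont=49.9567 V=50.2853[EX]; j=1 S=108.0963 intr=32.5237 cont=32.7359 V=32.7359[hold]; j=2 S=129.3500 intr=11.2700 cont=16.1670 V=16.1670[hold]; j=3 S=154.7826 intr=0.0000 cont=5.1280 V=5.1280[hold]; j=4 S=185.2158 intr=0.0000 cont=0.7584 V=0.7584[hold]  S*(4)=90.3347
k=3: j=0 S=98.8172 intr=41.8028 cont=41.5780 V=41.8028[EX]; j=1 S=118.2466 intr=22.3734 cont=24.5496 V=24.5496[hold]; j=2 S=141.4961 intr=0.0000 cont=10.7261 V=10.7261[hold]; j=3 S=169.3168 intr=0.0000 cont=2.9773 V=2.9773[hold]  S*(3)=98.8172
k=2: j=0 S=108.0963 intr=32.5237 cont=33.2603 V=33.2603[hold]; j=1 S=129.3500 intr=11.2700 cont=17.7261 V=17.7261[hold]; j=2 S=154.7826 intr=0.0000 cont=6.9083 V=6.9083[hold]  S*(2)=-
k=1: j=0 S=118.2466 intr=22.3734 cont=25.5792 V=25.5792[hold]; j=1 S=141.4961 intr=0.0000 cont=12.3898 V=12.3898[hold]  S*(1)=-
k=0: j=0 S=129.3500 intr=11.2700 cont=19.0637 V=19.0637[hold]  S*(0)=-

price = 19.0637
boundary = - - - 98.8172 90.3347 98.8172 108.0963 118.2466 108.0963
tree:
19.0637
25.5792 12.3898
33.2603 17.7261 6.9083
41.8028 24.5496 10.7261 2.9773
50.2853 32.7359 16.1670 5.1280 0.7584
58.0396 41.8028 23.4783 8.6531 1.4924 0.0000
65.1283 50.2853 32.5237 14.1985 2.9366 0.0000 0.0000
71.6086 58.0396 41.8028 22.3734 5.7784 0.0000 0.0000 0.0000
77.5325 65.1283 50.2853 32.5237 11.3702 0.0000 0.0000 0.0000 0.0000
82.9480 71.6086 58.0396 41.8028 22.3734 0.0000 0.0000 0.0000 0.0000 0.0000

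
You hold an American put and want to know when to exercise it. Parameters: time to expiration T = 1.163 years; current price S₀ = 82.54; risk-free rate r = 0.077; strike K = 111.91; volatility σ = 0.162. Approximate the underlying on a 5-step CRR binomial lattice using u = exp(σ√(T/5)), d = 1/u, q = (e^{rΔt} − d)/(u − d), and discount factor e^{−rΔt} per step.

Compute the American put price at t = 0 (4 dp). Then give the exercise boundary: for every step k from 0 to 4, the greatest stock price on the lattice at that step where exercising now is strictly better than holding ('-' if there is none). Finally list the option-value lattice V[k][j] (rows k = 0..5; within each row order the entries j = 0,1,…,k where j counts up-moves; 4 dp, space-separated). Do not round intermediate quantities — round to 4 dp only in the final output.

price = 29.3700
boundary = 82.5400 89.2475 96.5001 89.2475 96.5001
tree:
29.3700
35.5734 22.6625
41.3106 29.3700 15.4099
46.6165 35.5734 22.6625 7.8731
51.5237 41.3106 29.3700 15.4099 3.0031
56.0621 46.6165 35.5734 22.6625 7.5680 0.0000

Δt=0.23260  u=1.08126  d=0.92484  q=0.59601  discount=0.98225
step 5 (expiry): payoffs max(K−S,0) = 56.0621 46.6165 35.5734 22.6625 7.5680 0.0000
step 4: (k=4,j=0): S=60.3863, (K−S)⁺=51.5237, hold=49.5373 ⇒ V=51.5237 exercise | (k=4,j=1): S=70.5994, (K−S)⁺=41.3106, hold=39.3241 ⇒ V=41.3106 exercise | (k=4,j=2): S=82.5400, (K−S)⁺=29.3700, hold=27.3835 ⇒ V=29.3700 exercise | (k=4,j=3): S=96.5001, (K−S)⁺=15.4099, hold=13.4234 ⇒ V=15.4099 exercise | (k=4,j=4): S=112.8212, (K−S)⁺=0.0000, hold=3.0031 ⇒ V=3.0031 continue  boundary S*=96.5001
step 3: (k=3,j=0): S=65.2935, (K−S)⁺=46.6165, hold=44.6300 ⇒ V=46.6165 exercise | (k=3,j=1): S=76.3366, (K−S)⁺=35.5734, hold=33.5869 ⇒ V=35.5734 exercise | (k=3,j=2): S=89.2475, (K−S)⁺=22.6625, hold=20.6760 ⇒ V=22.6625 exercise | (k=3,j=3): S=104.3420, (K−S)⁺=7.5680, hold=7.8731 ⇒ V=7.8731 continue  boundary S*=89.2475
step 2: (k=2,j=0): S=70.5994, (K−S)⁺=41.3106, hold=39.3241 ⇒ V=41.3106 exercise | (k=2,j=1): S=82.5400, (K−S)⁺=29.3700, hold=27.3835 ⇒ V=29.3700 exercise | (k=2,j=2): S=96.5001, (K−S)⁺=15.4099, hold=13.6020 ⇒ V=15.4099 exercise  boundary S*=96.5001
step 1: (k=1,j=0): S=76.3366, (K−S)⁺=35.5734, hold=33.5869 ⇒ V=35.5734 exercise | (k=1,j=1): S=89.2475, (K−S)⁺=22.6625, hold=20.6760 ⇒ V=22.6625 exercise  boundary S*=89.2475
step 0: (k=0,j=0): S=82.5400, (K−S)⁺=29.3700, hold=27.3835 ⇒ V=29.3700 exercise  boundary S*=82.5400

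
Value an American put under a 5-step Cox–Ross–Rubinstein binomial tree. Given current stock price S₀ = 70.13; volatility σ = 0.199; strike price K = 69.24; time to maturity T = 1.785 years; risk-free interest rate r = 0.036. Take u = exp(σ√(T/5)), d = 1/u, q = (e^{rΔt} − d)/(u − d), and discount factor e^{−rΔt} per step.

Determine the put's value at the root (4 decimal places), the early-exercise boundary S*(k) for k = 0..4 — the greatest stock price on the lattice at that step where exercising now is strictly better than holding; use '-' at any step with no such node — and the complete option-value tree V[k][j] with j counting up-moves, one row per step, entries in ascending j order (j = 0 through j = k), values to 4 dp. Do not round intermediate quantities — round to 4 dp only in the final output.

params: Δt=0.35700 u=1.12626 d=0.88790 q=0.52458 e^(-rΔt)=0.98723
t_5 payoffs: 30.5399 20.1504 6.9719 0.0000 0.0000 0.0000
t_4: node(4,0) S=43.5864 payoff=25.6536 vs cont=24.7694 → 25.6536 [stop]  node(4,1) S=55.2875 payoff=13.9525 vs cont=13.0683 → 13.9525 [stop]  node(4,2) S=70.1300 payoff=0.0000 vs cont=3.2723 → 3.2723 [wait]  node(4,3) S=88.9570 payoff=0.0000 vs cont=0.0000 → 0.0000 [wait]  node(4,4) S=112.8384 payoff=0.0000 vs cont=0.0000 → 0.0000 [wait]  ⇒ S*(4)=55.2875
t_3: node(3,0) S=49.0896 payoff=20.1504 vs cont=19.2663 → 20.1504 [stop]  node(3,1) S=62.2681 payoff=6.9719 vs cont=8.2433 → 8.2433 [wait]  node(3,2) S=78.9845 payoff=0.0000 vs cont=1.5359 → 1.5359 [wait]  node(3,3) S=100.1887 payoff=0.0000 vs cont=0.0000 → 0.0000 [wait]  ⇒ S*(3)=49.0896
t_2: node(2,0) S=55.2875 payoff=13.9525 vs cont=13.7267 → 13.9525 [stop]  node(2,1) S=70.1300 payoff=0.0000 vs cont=4.6644 → 4.6644 [wait]  node(2,2) S=88.9570 payoff=0.0000 vs cont=0.7209 → 0.7209 [wait]  ⇒ S*(2)=55.2875
t_1: node(1,0) S=62.2681 payoff=6.9719 vs cont=8.9642 → 8.9642 [wait]  node(1,1) S=78.9845 payoff=0.0000 vs cont=2.5626 → 2.5626 [wait]  ⇒ S*(1)=-
t_0: node(0,0) S=70.1300 payoff=0.0000 vs cont=5.5345 → 5.5345 [wait]  ⇒ S*(0)=-

price = 5.5345
boundary = - - 55.2875 49.0896 55.2875
tree:
5.5345
8.9642 2.5626
13.9525 4.6644 0.7209
20.1504 8.2433 1.5359 0.0000
25.6536 13.9525 3.2723 0.0000 0.0000
30.5399 20.1504 6.9719 0.0000 0.0000 0.0000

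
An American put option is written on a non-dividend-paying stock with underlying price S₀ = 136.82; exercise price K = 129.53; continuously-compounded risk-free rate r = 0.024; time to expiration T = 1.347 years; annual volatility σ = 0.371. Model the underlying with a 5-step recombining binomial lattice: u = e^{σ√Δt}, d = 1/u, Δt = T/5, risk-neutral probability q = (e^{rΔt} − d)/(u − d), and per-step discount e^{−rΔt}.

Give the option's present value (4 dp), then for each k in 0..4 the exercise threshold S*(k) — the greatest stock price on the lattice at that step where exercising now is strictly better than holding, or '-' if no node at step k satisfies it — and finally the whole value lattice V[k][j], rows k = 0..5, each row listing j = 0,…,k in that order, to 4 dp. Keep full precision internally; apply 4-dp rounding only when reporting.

Δt=0.26940, u=1.21235, d=0.82484, q=0.46875, disc=e^(-rΔt)=0.99356
k=5 terminal: V=max(K-S,0) → 77.2898 52.7475 16.6751 0.0000 0.0000 0.0000
k=4: j=0 S=63.3335 intr=66.1965 cont=65.3617 V=66.1965[EX]; j=1 S=93.0875 intr=36.4425 cont=35.6077 V=36.4425[EX]; j=2 S=136.8200 intr=0.0000 cont=8.8016 V=8.8016[hold]; j=3 S=201.0979 intr=0.0000 cont=0.0000 V=0.0000[hold]; j=4 S=295.5736 intr=0.0000 cont=0.0000 V=0.0000[hold]  S*(4)=93.0875
k=3: j=0 S=76.7825 intr=52.7475 cont=51.9127 V=52.7475[EX]; j=1 S=112.8549 intr=16.6751 cont=23.3345 V=23.3345[hold]; j=2 S=165.8741 intr=0.0000 cont=4.6457 V=4.6457[hold]; j=3 S=243.8017 intr=0.0000 cont=0.0000 V=0.0000[hold]  S*(3)=76.7825
k=2: j=0 S=93.0875 intr=36.4425 cont=38.7092 V=38.7092[hold]; j=1 S=136.8200 intr=0.0000 cont=14.4803 V=14.4803[hold]; j=2 S=201.0979 intr=0.0000 cont=2.4522 V=2.4522[hold]  S*(2)=-
k=1: j=0 S=112.8549 intr=16.6751 cont=27.1757 V=27.1757[hold]; j=1 S=165.8741 intr=0.0000 cont=8.7852 V=8.7852[hold]  S*(1)=-
k=0: j=0 S=136.8200 intr=0.0000 cont=18.4356 V=18.4356[hold]  S*(0)=-

price = 18.4356
boundary = - - - 76.7825 93.0875
tree:
18.4356
27.1757 8.7852
38.7092 14.4803 2.4522
52.7475 23.3345 4.6457 0.0000
66.1965 36.4425 8.8016 0.0000 0.0000
77.2898 52.7475 16.6751 0.0000 0.0000 0.0000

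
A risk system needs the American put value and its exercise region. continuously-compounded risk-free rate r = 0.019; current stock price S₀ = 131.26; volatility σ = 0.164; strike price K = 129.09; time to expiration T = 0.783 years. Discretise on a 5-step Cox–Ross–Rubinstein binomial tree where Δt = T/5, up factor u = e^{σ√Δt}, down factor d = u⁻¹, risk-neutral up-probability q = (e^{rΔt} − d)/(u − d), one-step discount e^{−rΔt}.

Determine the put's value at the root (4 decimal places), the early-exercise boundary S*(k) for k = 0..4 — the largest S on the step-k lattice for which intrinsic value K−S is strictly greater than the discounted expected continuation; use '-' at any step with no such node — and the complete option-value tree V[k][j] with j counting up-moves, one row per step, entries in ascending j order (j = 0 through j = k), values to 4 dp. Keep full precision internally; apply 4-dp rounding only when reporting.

Δt=0.15660, u=1.06705, d=0.93716, q=0.50672, disc=e^(-rΔt)=0.99703
k=5 terminal: V=max(K-S,0) → 34.2033 21.0521 6.0781 0.0000 0.0000 0.0000
k=4: j=0 S=101.2490 intr=27.8410 cont=27.4575 V=27.8410[EX]; j=1 S=115.2820 intr=13.8080 cont=13.4244 V=13.8080[EX]; j=2 S=131.2600 intr=0.0000 cont=2.9893 V=2.9893[hold]; j=3 S=149.4525 intr=0.0000 cont=0.0000 V=0.0000[hold]; j=4 S=170.1665 intr=0.0000 cont=0.0000 V=0.0000[hold]  S*(4)=115.2820
k=3: j=0 S=108.0379 intr=21.0521 cont=20.6686 V=21.0521[EX]; j=1 S=123.0119 intr=6.0781 cont=8.3012 V=8.3012[hold]; j=2 S=140.0612 intr=0.0000 cont=1.4702 V=1.4702[hold]; j=3 S=159.4735 intr=0.0000 cont=0.0000 V=0.0000[hold]  S*(3)=108.0379
k=2: j=0 S=115.2820 intr=13.8080 cont=14.5476 V=14.5476[hold]; j=1 S=131.2600 intr=0.0000 cont=4.8254 V=4.8254[hold]; j=2 S=149.4525 intr=0.0000 cont=0.7231 V=0.7231[hold]  S*(2)=-
k=1: j=0 S=123.0119 intr=6.0781 cont=9.5925 V=9.5925[hold]; j=1 S=140.0612 intr=0.0000 cont=2.7385 V=2.7385[hold]  S*(1)=-
k=0: j=0 S=131.2600 intr=0.0000 cont=6.1012 V=6.1012[hold]  S*(0)=-

price = 6.1012
boundary = - - - 108.0379 115.2820
tree:
6.1012
9.5925 2.7385
14.5476 4.8254 0.7231
21.0521 8.3012 1.4702 0.0000
27.8410 13.8080 2.9893 0.0000 0.0000
34.2033 21.0521 6.0781 0.0000 0.0000 0.0000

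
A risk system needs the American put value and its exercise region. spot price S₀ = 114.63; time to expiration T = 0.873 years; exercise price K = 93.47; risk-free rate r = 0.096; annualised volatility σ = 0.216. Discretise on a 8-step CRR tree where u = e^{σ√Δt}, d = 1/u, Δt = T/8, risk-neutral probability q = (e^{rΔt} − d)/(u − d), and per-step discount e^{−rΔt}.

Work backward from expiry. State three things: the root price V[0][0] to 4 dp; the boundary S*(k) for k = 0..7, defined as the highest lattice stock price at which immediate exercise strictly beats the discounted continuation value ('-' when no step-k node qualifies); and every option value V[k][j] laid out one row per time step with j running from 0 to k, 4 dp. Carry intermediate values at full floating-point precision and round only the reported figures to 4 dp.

params: Δt=0.10912 u=1.07396 d=0.93113 q=0.55590 e^(-rΔt)=0.98958
t_8 payoffs: 28.6975 18.7619 7.3023 0.0000 0.0000 0.0000 0.0000 0.0000 0.0000
t_7: node(7,0) S=69.5631 payoff=23.9069 vs cont=22.9328 → 23.9069 [stop]  node(7,1) S=80.2335 payoff=13.2365 vs cont=12.2624 → 13.2365 [stop]  node(7,2) S=92.5407 payoff=0.9293 vs cont=3.2092 → 3.2092 [wait]  node(7,3) S=106.7357 payoff=0.0000 vs cont=0.0000 → 0.0000 [wait]  node(7,4) S=123.1081 payoff=0.0000 vs cont=0.0000 → 0.0000 [wait]  node(7,5) S=141.9919 payoff=0.0000 vs cont=0.0000 → 0.0000 [wait]  node(7,6) S=163.7724 payoff=0.0000 vs cont=0.0000 → 0.0000 [wait]  node(7,7) S=188.8938 payoff=0.0000 vs cont=0.0000 → 0.0000 [wait]  ⇒ S*(7)=80.2335
t_6: node(6,0) S=74.7081 payoff=18.7619 vs cont=17.7879 → 18.7619 [stop]  node(6,1) S=86.1677 payoff=7.3023 vs cont=7.5824 → 7.5824 [wait]  node(6,2) S=99.3851 payoff=0.0000 vs cont=1.4103 → 1.4103 [wait]  node(6,3) S=114.6300 payoff=0.0000 vs cont=0.0000 → 0.0000 [wait]  node(6,4) S=132.2133 payoff=0.0000 vs cont=0.0000 → 0.0000 [wait]  node(6,5) S=152.4938 payoff=0.0000 vs cont=0.0000 → 0.0000 [wait]  node(6,6) S=175.8851 payoff=0.0000 vs cont=0.0000 → 0.0000 [wait]  ⇒ S*(6)=74.7081
t_5: node(5,0) S=80.2335 payoff=13.2365 vs cont=12.4165 → 13.2365 [stop]  node(5,1) S=92.5407 payoff=0.9293 vs cont=4.1081 → 4.1081 [wait]  node(5,2) S=106.7357 payoff=0.0000 vs cont=0.6198 → 0.6198 [wait]  node(5,3) S=123.1081 payoff=0.0000 vs cont=0.0000 → 0.0000 [wait]  node(5,4) S=141.9919 payoff=0.0000 vs cont=0.0000 → 0.0000 [wait]  node(5,5) S=163.7724 payoff=0.0000 vs cont=0.0000 → 0.0000 [wait]  ⇒ S*(5)=80.2335
t_4: node(4,0) S=86.1677 payoff=7.3023 vs cont=8.0769 → 8.0769 [wait]  node(4,1) S=99.3851 payoff=0.0000 vs cont=2.1463 → 2.1463 [wait]  node(4,2) S=114.6300 payoff=0.0000 vs cont=0.2724 → 0.2724 [wait]  node(4,3) S=132.2133 payoff=0.0000 vs cont=0.0000 → 0.0000 [wait]  node(4,4) S=152.4938 payoff=0.0000 vs cont=0.0000 → 0.0000 [wait]  ⇒ S*(4)=-
t_3: node(3,0) S=92.5407 payoff=0.9293 vs cont=4.7303 → 4.7303 [wait]  node(3,1) S=106.7357 payoff=0.0000 vs cont=1.0931 → 1.0931 [wait]  node(3,2) S=123.1081 payoff=0.0000 vs cont=0.1197 → 0.1197 [wait]  node(3,3) S=141.9919 payoff=0.0000 vs cont=0.0000 → 0.0000 [wait]  ⇒ S*(3)=-
t_2: node(2,0) S=99.3851 payoff=0.0000 vs cont=2.6801 → 2.6801 [wait]  node(2,1) S=114.6300 payoff=0.0000 vs cont=0.5462 → 0.5462 [wait]  node(2,2) S=132.2133 payoff=0.0000 vs cont=0.0526 → 0.0526 [wait]  ⇒ S*(2)=-
t_1: node(1,0) S=106.7357 payoff=0.0000 vs cont=1.4783 → 1.4783 [wait]  node(1,1) S=123.1081 payoff=0.0000 vs cont=0.2690 → 0.2690 [wait]  ⇒ S*(1)=-
t_0: node(0,0) S=114.6300 payoff=0.0000 vs cont=0.7977 → 0.7977 [wait]  ⇒ S*(0)=-

price = 0.7977
boundary = - - - - - 80.2335 74.7081 80.2335
tree:
0.7977
1.4783 0.2690
2.6801 0.5462 0.0526
4.7303 1.0931 0.1197 0.0000
8.0769 2.1463 0.2724 0.0000 0.0000
13.2365 4.1081 0.6198 0.0000 0.0000 0.0000
18.7619 7.5824 1.4103 0.0000 0.0000 0.0000 0.0000
23.9069 13.2365 3.2092 0.0000 0.0000 0.0000 0.0000 0.0000
28.6975 18.7619 7.3023 0.0000 0.0000 0.0000 0.0000 0.0000 0.0000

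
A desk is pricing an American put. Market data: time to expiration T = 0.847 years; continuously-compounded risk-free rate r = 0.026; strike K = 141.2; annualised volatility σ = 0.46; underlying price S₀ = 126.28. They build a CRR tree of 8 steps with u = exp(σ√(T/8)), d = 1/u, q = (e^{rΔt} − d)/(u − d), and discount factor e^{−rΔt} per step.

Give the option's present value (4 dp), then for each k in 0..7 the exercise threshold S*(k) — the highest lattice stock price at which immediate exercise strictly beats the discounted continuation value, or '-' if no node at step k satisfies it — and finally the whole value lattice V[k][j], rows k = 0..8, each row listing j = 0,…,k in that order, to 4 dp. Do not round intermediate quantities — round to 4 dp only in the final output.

price = 29.6007
boundary = - - - 80.5978 69.3936 80.5978 93.6110 108.7253
tree:
29.6007
38.7911 19.4856
49.3052 27.2478 10.9101
60.6022 36.9470 16.5494 4.6611
71.8064 48.3207 24.4309 7.8233 1.1484
81.4531 60.6022 34.8546 12.9051 2.1803 0.0000
89.7587 71.8064 47.5890 20.8029 4.1394 0.0000 0.0000
96.9098 81.4531 60.6022 32.4747 7.8587 0.0000 0.0000 0.0000
103.0667 89.7587 71.8064 47.5890 14.9200 0.0000 0.0000 0.0000 0.0000

Δt=0.10587  u=1.16146  d=0.86099  q=0.47182  discount=0.99725
step 8 (expiry): payoffs max(K−S,0) = 103.0667 89.7587 71.8064 47.5890 14.9200 0.0000 0.0000 0.0000 0.0000
step 7: (k=7,j=0): S=44.2902, (K−S)⁺=96.9098, hold=96.5216 ⇒ V=96.9098 exercise | (k=7,j=1): S=59.7469, (K−S)⁺=81.4531, hold=81.0649 ⇒ V=81.4531 exercise | (k=7,j=2): S=80.5978, (K−S)⁺=60.6022, hold=60.2141 ⇒ V=60.6022 exercise | (k=7,j=3): S=108.7253, (K−S)⁺=32.4747, hold=32.0865 ⇒ V=32.4747 exercise | (k=7,j=4): S=146.6690, (K−S)⁺=0.0000, hold=7.8587 ⇒ V=7.8587 continue | (k=7,j=5): S=197.8545, (K−S)⁺=0.0000, hold=0.0000 ⇒ V=0.0000 continue | (k=7,j=6): S=266.9031, (K−S)⁺=0.0000, hold=0.0000 ⇒ V=0.0000 continue | (k=7,j=7): S=360.0487, (K−S)⁺=0.0000, hold=0.0000 ⇒ V=0.0000 continue  boundary S*=108.7253
step 6: (k=6,j=0): S=51.4413, (K−S)⁺=89.7587, hold=89.3706 ⇒ V=89.7587 exercise | (k=6,j=1): S=69.3936, (K−S)⁺=71.8064, hold=71.4183 ⇒ V=71.8064 exercise | (k=6,j=2): S=93.6110, (K−S)⁺=47.5890, hold=47.2008 ⇒ V=47.5890 exercise | (k=6,j=3): S=126.2800, (K−S)⁺=14.9200, hold=20.8029 ⇒ V=20.8029 continue | (k=6,j=4): S=170.3500, (K−S)⁺=0.0000, hold=4.1394 ⇒ V=4.1394 continue | (k=6,j=5): S=229.7999, (K−S)⁺=0.0000, hold=0.0000 ⇒ V=0.0000 continue | (k=6,j=6): S=309.9970, (K−S)⁺=0.0000, hold=0.0000 ⇒ V=0.0000 continue  boundary S*=93.6110
step 5: (k=5,j=0): S=59.7469, (K−S)⁺=81.4531, hold=81.0649 ⇒ V=81.4531 exercise | (k=5,j=1): S=80.5978, (K−S)⁺=60.6022, hold=60.2141 ⇒ V=60.6022 exercise | (k=5,j=2): S=108.7253, (K−S)⁺=32.4747, hold=34.8546 ⇒ V=34.8546 continue | (k=5,j=3): S=146.6690, (K−S)⁺=0.0000, hold=12.9051 ⇒ V=12.9051 continue | (k=5,j=4): S=197.8545, (K−S)⁺=0.0000, hold=2.1803 ⇒ V=2.1803 continue | (k=5,j=5): S=266.9031, (K−S)⁺=0.0000, hold=0.0000 ⇒ V=0.0000 continue  boundary S*=80.5978
step 4: (k=4,j=0): S=69.3936, (K−S)⁺=71.8064, hold=71.4183 ⇒ V=71.8064 exercise | (k=4,j=1): S=93.6110, (K−S)⁺=47.5890, hold=48.3207 ⇒ V=48.3207 continue | (k=4,j=2): S=126.2800, (K−S)⁺=14.9200, hold=24.4309 ⇒ V=24.4309 continue | (k=4,j=3): S=170.3500, (K−S)⁺=0.0000, hold=7.8233 ⇒ V=7.8233 continue | (k=4,j=4): S=229.7999, (K−S)⁺=0.0000, hold=1.1484 ⇒ V=1.1484 continue  boundary S*=69.3936
step 3: (k=3,j=0): S=80.5978, (K−S)⁺=60.6022, hold=60.5583 ⇒ V=60.6022 exercise | (k=3,j=1): S=108.7253, (K−S)⁺=32.4747, hold=36.9470 ⇒ V=36.9470 continue | (k=3,j=2): S=146.6690, (K−S)⁺=0.0000, hold=16.5494 ⇒ V=16.5494 continue | (k=3,j=3): S=197.8545, (K−S)⁺=0.0000, hold=4.6611 ⇒ V=4.6611 continue  boundary S*=80.5978
step 2: (k=2,j=0): S=93.6110, (K−S)⁺=47.5890, hold=49.3052 ⇒ V=49.3052 continue | (k=2,j=1): S=126.2800, (K−S)⁺=14.9200, hold=27.2478 ⇒ V=27.2478 continue | (k=2,j=2): S=170.3500, (K−S)⁺=0.0000, hold=10.9101 ⇒ V=10.9101 continue  boundary S*=-
step 1: (k=1,j=0): S=108.7253, (K−S)⁺=32.4747, hold=38.7911 ⇒ V=38.7911 continue | (k=1,j=1): S=146.6690, (K−S)⁺=0.0000, hold=19.4856 ⇒ V=19.4856 continue  boundary S*=-
step 0: (k=0,j=0): S=126.2800, (K−S)⁺=14.9200, hold=29.6007 ⇒ V=29.6007 continue  boundary S*=-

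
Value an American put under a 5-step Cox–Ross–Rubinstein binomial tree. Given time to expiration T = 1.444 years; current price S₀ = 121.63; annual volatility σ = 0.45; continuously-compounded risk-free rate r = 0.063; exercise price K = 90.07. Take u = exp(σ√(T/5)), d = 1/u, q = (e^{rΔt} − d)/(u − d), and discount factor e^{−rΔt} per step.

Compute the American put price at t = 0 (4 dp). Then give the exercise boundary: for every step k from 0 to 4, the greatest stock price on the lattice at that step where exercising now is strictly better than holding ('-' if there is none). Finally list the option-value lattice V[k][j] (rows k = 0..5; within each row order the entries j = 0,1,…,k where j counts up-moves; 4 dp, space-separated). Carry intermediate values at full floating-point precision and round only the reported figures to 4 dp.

price = 7.2563
boundary = - - - 58.8794 46.2315
tree:
7.2563
12.1649 2.1627
19.8559 4.2145 0.0000
31.1906 8.2131 0.0000 0.0000
43.8385 16.0054 0.0000 0.0000 0.0000
53.7695 31.1906 0.0000 0.0000 0.0000 0.0000

Δt=0.28880, u=1.27358, d=0.78519, q=0.47743, disc=e^(-rΔt)=0.98197
k=5 terminal: V=max(K-S,0) → 53.7695 31.1906 0.0000 0.0000 0.0000 0.0000
k=4: j=0 S=46.2315 intr=43.8385 cont=42.2145 V=43.8385[EX]; j=1 S=74.9876 intr=15.0824 cont=16.0054 V=16.0054[hold]; j=2 S=121.6300 intr=0.0000 cont=0.0000 V=0.0000[hold]; j=3 S=197.2841 intr=0.0000 cont=0.0000 V=0.0000[hold]; j=4 S=319.9951 intr=0.0000 cont=0.0000 V=0.0000[hold]  S*(4)=46.2315
k=3: j=0 S=58.8794 intr=31.1906 cont=29.9993 V=31.1906[EX]; j=1 S=95.5026 intr=0.0000 cont=8.2131 V=8.2131[hold]; j=2 S=154.9053 intr=0.0000 cont=0.0000 V=0.0000[hold]; j=3 S=251.2567 intr=0.0000 cont=0.0000 V=0.0000[hold]  S*(3)=58.8794
k=2: j=0 S=74.9876 intr=15.0824 cont=19.8559 V=19.8559[hold]; j=1 S=121.6300 intr=0.0000 cont=4.2145 V=4.2145[hold]; j=2 S=197.2841 intr=0.0000 cont=0.0000 V=0.0000[hold]  S*(2)=-
k=1: j=0 S=95.5026 intr=0.0000 cont=12.1649 V=12.1649[hold]; j=1 S=154.9053 intr=0.0000 cont=2.1627 V=2.1627[hold]  S*(1)=-
k=0: j=0 S=121.6300 intr=0.0000 cont=7.2563 V=7.2563[hold]  S*(0)=-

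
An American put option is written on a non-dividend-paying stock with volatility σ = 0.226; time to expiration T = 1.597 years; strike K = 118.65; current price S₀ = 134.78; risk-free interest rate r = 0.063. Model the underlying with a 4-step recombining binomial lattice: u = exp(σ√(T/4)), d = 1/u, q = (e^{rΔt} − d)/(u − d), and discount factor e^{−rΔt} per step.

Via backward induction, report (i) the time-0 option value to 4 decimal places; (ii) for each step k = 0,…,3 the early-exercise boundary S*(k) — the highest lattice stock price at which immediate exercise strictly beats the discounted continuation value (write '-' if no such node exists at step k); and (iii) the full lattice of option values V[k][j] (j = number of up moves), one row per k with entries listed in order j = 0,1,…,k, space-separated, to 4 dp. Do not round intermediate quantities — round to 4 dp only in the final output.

Δt=0.39925, u=1.15350, d=0.86693, q=0.55324, disc=e^(-rΔt)=0.97516
k=4 terminal: V=max(K-S,0) → 42.5202 17.3545 0.0000 0.0000 0.0000
k=3: j=0 S=87.8158 intr=30.8342 cont=27.8871 V=30.8342[EX]; j=1 S=116.8444 intr=1.8056 cont=7.5606 V=7.5606[hold]; j=2 S=155.4687 intr=0.0000 cont=0.0000 V=0.0000[hold]; j=3 S=206.8609 intr=0.0000 cont=0.0000 V=0.0000[hold]  S*(3)=87.8158
k=2: j=0 S=101.2955 intr=17.3545 cont=17.5122 V=17.5122[hold]; j=1 S=134.7800 intr=0.0000 cont=3.2939 V=3.2939[hold]; j=2 S=179.3332 intr=0.0000 cont=0.0000 V=0.0000[hold]  S*(2)=-
k=1: j=0 S=116.8444 intr=1.8056 cont=9.4064 V=9.4064[hold]; j=1 S=155.4687 intr=0.0000 cont=1.4350 V=1.4350[hold]  S*(1)=-
k=0: j=0 S=134.7800 intr=0.0000 cont=4.8722 V=4.8722[hold]  S*(0)=-

price = 4.8722
boundary = - - - 87.8158
tree:
4.8722
9.4064 1.4350
17.5122 3.2939 0.0000
30.8342 7.5606 0.0000 0.0000
42.5202 17.3545 0.0000 0.0000 0.0000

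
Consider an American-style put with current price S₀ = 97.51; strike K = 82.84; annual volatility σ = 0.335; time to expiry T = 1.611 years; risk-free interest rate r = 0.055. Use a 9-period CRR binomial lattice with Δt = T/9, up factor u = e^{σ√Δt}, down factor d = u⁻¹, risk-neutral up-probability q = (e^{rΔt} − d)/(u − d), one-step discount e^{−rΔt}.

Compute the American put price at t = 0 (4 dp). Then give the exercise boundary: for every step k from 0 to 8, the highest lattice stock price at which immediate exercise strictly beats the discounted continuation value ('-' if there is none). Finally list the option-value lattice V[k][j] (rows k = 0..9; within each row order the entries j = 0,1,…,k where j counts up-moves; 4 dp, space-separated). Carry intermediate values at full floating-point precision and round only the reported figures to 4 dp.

params: Δt=0.17900 u=1.15227 d=0.86785 q=0.49941 e^(-rΔt)=0.99020
t_9 payoffs: 55.6090 46.6847 34.8358 19.1036 0.0000 0.0000 0.0000 0.0000 0.0000 0.0000
t_8: node(8,0) S=31.3775 payoff=51.4625 vs cont=50.6510 → 51.4625 [stop]  node(8,1) S=41.6606 payoff=41.1794 vs cont=40.3678 → 41.1794 [stop]  node(8,2) S=55.3138 payoff=27.5262 vs cont=26.7146 → 27.5262 [stop]  node(8,3) S=73.4415 payoff=9.3985 vs cont=9.4694 → 9.4694 [wait]  node(8,4) S=97.5100 payoff=0.0000 vs cont=0.0000 → 0.0000 [wait]  node(8,5) S=129.4664 payoff=0.0000 vs cont=0.0000 → 0.0000 [wait]  node(8,6) S=171.8956 payoff=0.0000 vs cont=0.0000 → 0.0000 [wait]  node(8,7) S=228.2299 payoff=0.0000 vs cont=0.0000 → 0.0000 [wait]  node(8,8) S=303.0264 payoff=0.0000 vs cont=0.0000 → 0.0000 [wait]  ⇒ S*(8)=55.3138
t_7: node(7,0) S=36.1553 payoff=46.6847 vs cont=45.8732 → 46.6847 [stop]  node(7,1) S=48.0042 payoff=34.8358 vs cont=34.0242 → 34.8358 [stop]  node(7,2) S=63.7364 payoff=19.1036 vs cont=18.3271 → 19.1036 [stop]  node(7,3) S=84.6243 payoff=0.0000 vs cont=4.6938 → 4.6938 [wait]  node(7,4) S=112.3578 payoff=0.0000 vs cont=0.0000 → 0.0000 [wait]  node(7,5) S=149.1801 payoff=0.0000 vs cont=0.0000 → 0.0000 [wait]  node(7,6) S=198.0700 payoff=0.0000 vs cont=0.0000 → 0.0000 [wait]  node(7,7) S=262.9823 payoff=0.0000 vs cont=0.0000 → 0.0000 [wait]  ⇒ S*(7)=63.7364
t_6: node(6,0) S=41.6606 payoff=41.1794 vs cont=40.3678 → 41.1794 [stop]  node(6,1) S=55.3138 payoff=27.5262 vs cont=26.7146 → 27.5262 [stop]  node(6,2) S=73.4415 payoff=9.3985 vs cont=11.7905 → 11.7905 [wait]  node(6,3) S=97.5100 payoff=0.0000 vs cont=2.3266 → 2.3266 [wait]  node(6,4) S=129.4664 payoff=0.0000 vs cont=0.0000 → 0.0000 [wait]  node(6,5) S=171.8956 payoff=0.0000 vs cont=0.0000 → 0.0000 [wait]  node(6,6) S=228.2299 payoff=0.0000 vs cont=0.0000 → 0.0000 [wait]  ⇒ S*(6)=55.3138
t_5: node(5,0) S=48.0042 payoff=34.8358 vs cont=34.0242 → 34.8358 [stop]  node(5,1) S=63.7364 payoff=19.1036 vs cont=19.4749 → 19.4749 [wait]  node(5,2) S=84.6243 payoff=0.0000 vs cont=6.9950 → 6.9950 [wait]  node(5,3) S=112.3578 payoff=0.0000 vs cont=1.1533 → 1.1533 [wait]  node(5,4) S=149.1801 payoff=0.0000 vs cont=0.0000 → 0.0000 [wait]  node(5,5) S=198.0700 payoff=0.0000 vs cont=0.0000 → 0.0000 [wait]  ⇒ S*(5)=48.0042
t_4: node(4,0) S=55.3138 payoff=27.5262 vs cont=26.8983 → 27.5262 [stop]  node(4,1) S=73.4415 payoff=9.3985 vs cont=13.1126 → 13.1126 [wait]  node(4,2) S=97.5100 payoff=0.0000 vs cont=4.0376 → 4.0376 [wait]  node(4,3) S=129.4664 payoff=0.0000 vs cont=0.5717 → 0.5717 [wait]  node(4,4) S=171.8956 payoff=0.0000 vs cont=0.0000 → 0.0000 [wait]  ⇒ S*(4)=55.3138
t_3: node(3,0) S=63.7364 payoff=19.1036 vs cont=20.1287 → 20.1287 [wait]  node(3,1) S=84.6243 payoff=0.0000 vs cont=8.4964 → 8.4964 [wait]  node(3,2) S=112.3578 payoff=0.0000 vs cont=2.2841 → 2.2841 [wait]  node(3,3) S=149.1801 payoff=0.0000 vs cont=0.2834 → 0.2834 [wait]  ⇒ S*(3)=-
t_2: node(2,0) S=73.4415 payoff=9.3985 vs cont=14.1791 → 14.1791 [wait]  node(2,1) S=97.5100 payoff=0.0000 vs cont=5.3410 → 5.3410 [wait]  node(2,2) S=129.4664 payoff=0.0000 vs cont=1.2723 → 1.2723 [wait]  ⇒ S*(2)=-
t_1: node(1,0) S=84.6243 payoff=0.0000 vs cont=9.6696 → 9.6696 [wait]  node(1,1) S=112.3578 payoff=0.0000 vs cont=3.2766 → 3.2766 [wait]  ⇒ S*(1)=-
t_0: node(0,0) S=97.5100 payoff=0.0000 vs cont=6.4134 → 6.4134 [wait]  ⇒ S*(0)=-

price = 6.4134
boundary = - - - - 55.3138 48.0042 55.3138 63.7364 55.3138
tree:
6.4134
9.6696 3.2766
14.1791 5.3410 1.2723
20.1287 8.4964 2.2841 0.2834
27.5262 13.1126 4.0376 0.5717 0.0000
34.8358 19.4749 6.9950 1.1533 0.0000 0.0000
41.1794 27.5262 11.7905 2.3266 0.0000 0.0000 0.0000
46.6847 34.8358 19.1036 4.6938 0.0000 0.0000 0.0000 0.0000
51.4625 41.1794 27.5262 9.4694 0.0000 0.0000 0.0000 0.0000 0.0000
55.6090 46.6847 34.8358 19.1036 0.0000 0.0000 0.0000 0.0000 0.0000 0.0000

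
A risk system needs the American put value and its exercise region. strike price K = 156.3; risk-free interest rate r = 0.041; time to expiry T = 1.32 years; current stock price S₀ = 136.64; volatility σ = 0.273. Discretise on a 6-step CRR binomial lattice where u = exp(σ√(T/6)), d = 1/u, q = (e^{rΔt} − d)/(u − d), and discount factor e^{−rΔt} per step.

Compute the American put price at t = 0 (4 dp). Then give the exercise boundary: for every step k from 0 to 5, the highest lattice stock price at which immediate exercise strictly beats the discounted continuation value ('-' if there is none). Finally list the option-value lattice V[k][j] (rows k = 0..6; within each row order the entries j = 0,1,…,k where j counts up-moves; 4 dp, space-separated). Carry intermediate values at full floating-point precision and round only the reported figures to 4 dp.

price = 26.2266
boundary = - - 105.7685 93.0563 105.7685 120.2174
tree:
26.2266
37.1031 15.9655
50.5315 24.5196 7.8116
63.2437 36.1395 13.4941 2.3446
74.4281 50.5315 22.5877 4.7633 0.0000
84.2682 63.2437 36.0826 9.6771 0.0000 0.0000
92.9256 74.4281 50.5315 19.6600 0.0000 0.0000 0.0000

params: Δt=0.22000 u=1.13661 d=0.87981 q=0.50332 e^(-rΔt)=0.99102
t_6 payoffs: 92.9256 74.4281 50.5315 19.6600 0.0000 0.0000 0.0000
t_5: node(5,0) S=72.0318 payoff=84.2682 vs cont=82.8647 → 84.2682 [stop]  node(5,1) S=93.0563 payoff=63.2437 vs cont=61.8402 → 63.2437 [stop]  node(5,2) S=120.2174 payoff=36.0826 vs cont=34.6792 → 36.0826 [stop]  node(5,3) S=155.3061 payoff=0.9939 vs cont=9.6771 → 9.6771 [wait]  node(5,4) S=200.6365 payoff=0.0000 vs cont=0.0000 → 0.0000 [wait]  node(5,5) S=259.1978 payoff=0.0000 vs cont=0.0000 → 0.0000 [wait]  ⇒ S*(5)=120.2174
t_4: node(4,0) S=81.8719 payoff=74.4281 vs cont=73.0246 → 74.4281 [stop]  node(4,1) S=105.7685 payoff=50.5315 vs cont=49.1280 → 50.5315 [stop]  node(4,2) S=136.6400 payoff=19.6600 vs cont=22.5877 → 22.5877 [wait]  node(4,3) S=176.5222 payoff=0.0000 vs cont=4.7633 → 4.7633 [wait]  node(4,4) S=228.0450 payoff=0.0000 vs cont=0.0000 → 0.0000 [wait]  ⇒ S*(4)=105.7685
t_3: node(3,0) S=93.0563 payoff=63.2437 vs cont=61.8402 → 63.2437 [stop]  node(3,1) S=120.2174 payoff=36.0826 vs cont=36.1395 → 36.1395 [wait]  node(3,2) S=155.3061 payoff=0.9939 vs cont=13.4941 → 13.4941 [wait]  node(3,3) S=200.6365 payoff=0.0000 vs cont=2.3446 → 2.3446 [wait]  ⇒ S*(3)=93.0563
t_2: node(2,0) S=105.7685 payoff=50.5315 vs cont=49.1563 → 50.5315 [stop]  node(2,1) S=136.6400 payoff=19.6600 vs cont=24.5196 → 24.5196 [wait]  node(2,2) S=176.5222 payoff=0.0000 vs cont=7.8116 → 7.8116 [wait]  ⇒ S*(2)=105.7685
t_1: node(1,0) S=120.2174 payoff=36.0826 vs cont=37.1031 → 37.1031 [wait]  node(1,1) S=155.3061 payoff=0.9939 vs cont=15.9655 → 15.9655 [wait]  ⇒ S*(1)=-
t_0: node(0,0) S=136.6400 payoff=19.6600 vs cont=26.2266 → 26.2266 [wait]  ⇒ S*(0)=-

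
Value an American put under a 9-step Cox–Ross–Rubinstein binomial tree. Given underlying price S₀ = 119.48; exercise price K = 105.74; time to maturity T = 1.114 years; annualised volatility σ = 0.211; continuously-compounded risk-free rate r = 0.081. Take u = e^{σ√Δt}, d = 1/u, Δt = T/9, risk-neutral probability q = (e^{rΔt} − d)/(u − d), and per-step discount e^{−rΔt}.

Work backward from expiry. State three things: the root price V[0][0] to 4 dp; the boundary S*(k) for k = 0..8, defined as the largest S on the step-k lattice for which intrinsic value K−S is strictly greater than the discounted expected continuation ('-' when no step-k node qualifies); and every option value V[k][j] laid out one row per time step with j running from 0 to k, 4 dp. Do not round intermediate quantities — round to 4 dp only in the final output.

price = 2.5025
boundary = - - - - 88.7845 82.4324 88.7845 95.6262 88.7845
tree:
2.5025
4.2177 1.1409
6.9243 2.0739 0.3961
11.0270 3.6844 0.7904 0.0799
16.9555 6.3641 1.5530 0.1790 0.0000
23.3076 10.6161 2.9915 0.4011 0.0000 0.0000
29.2053 16.9555 5.6084 0.8988 0.0000 0.0000 0.0000
34.6810 23.3076 10.1138 2.0140 0.0000 0.0000 0.0000 0.0000
39.7650 29.2053 16.9555 4.5133 0.0000 0.0000 0.0000 0.0000 0.0000
44.4852 34.6810 23.3076 10.1138 0.0000 0.0000 0.0000 0.0000 0.0000 0.0000

Δt=0.12378  u=1.07706  d=0.92845  q=0.54926  discount=0.99002
step 9 (expiry): payoffs max(K−S,0) = 44.4852 34.6810 23.3076 10.1138 0.0000 0.0000 0.0000 0.0000 0.0000 0.0000
step 8: (k=8,j=0): S=65.9750, (K−S)⁺=39.7650, hold=38.7102 ⇒ V=39.7650 exercise | (k=8,j=1): S=76.5347, (K−S)⁺=29.2053, hold=28.1505 ⇒ V=29.2053 exercise | (k=8,j=2): S=88.7845, (K−S)⁺=16.9555, hold=15.9006 ⇒ V=16.9555 exercise | (k=8,j=3): S=102.9950, (K−S)⁺=2.7450, hold=4.5133 ⇒ V=4.5133 continue | (k=8,j=4): S=119.4800, (K−S)⁺=0.0000, hold=0.0000 ⇒ V=0.0000 continue | (k=8,j=5): S=138.6035, (K−S)⁺=0.0000, hold=0.0000 ⇒ V=0.0000 continue | (k=8,j=6): S=160.7878, (K−S)⁺=0.0000, hold=0.0000 ⇒ V=0.0000 continue | (k=8,j=7): S=186.5229, (K−S)⁺=0.0000, hold=0.0000 ⇒ V=0.0000 continue | (k=8,j=8): S=216.3770, (K−S)⁺=0.0000, hold=0.0000 ⇒ V=0.0000 continue  boundary S*=88.7845
step 7: (k=7,j=0): S=71.0590, (K−S)⁺=34.6810, hold=33.6262 ⇒ V=34.6810 exercise | (k=7,j=1): S=82.4324, (K−S)⁺=23.3076, hold=22.2528 ⇒ V=23.3076 exercise | (k=7,j=2): S=95.6262, (K−S)⁺=10.1138, hold=10.0205 ⇒ V=10.1138 exercise | (k=7,j=3): S=110.9317, (K−S)⁺=0.0000, hold=2.0140 ⇒ V=2.0140 continue | (k=7,j=4): S=128.6870, (K−S)⁺=0.0000, hold=0.0000 ⇒ V=0.0000 continue | (k=7,j=5): S=149.2841, (K−S)⁺=0.0000, hold=0.0000 ⇒ V=0.0000 continue | (k=7,j=6): S=173.1780, (K−S)⁺=0.0000, hold=0.0000 ⇒ V=0.0000 continue | (k=7,j=7): S=200.8962, (K−S)⁺=0.0000, hold=0.0000 ⇒ V=0.0000 continue  boundary S*=95.6262
step 6: (k=6,j=0): S=76.5347, (K−S)⁺=29.2053, hold=28.1505 ⇒ V=29.2053 exercise | (k=6,j=1): S=88.7845, (K−S)⁺=16.9555, hold=15.9006 ⇒ V=16.9555 exercise | (k=6,j=2): S=102.9950, (K−S)⁺=2.7450, hold=5.6084 ⇒ V=5.6084 continue | (k=6,j=3): S=119.4800, (K−S)⁺=0.0000, hold=0.8988 ⇒ V=0.8988 continue | (k=6,j=4): S=138.6035, (K−S)⁺=0.0000, hold=0.0000 ⇒ V=0.0000 continue | (k=6,j=5): S=160.7878, (K−S)⁺=0.0000, hold=0.0000 ⇒ V=0.0000 continue | (k=6,j=6): S=186.5229, (K−S)⁺=0.0000, hold=0.0000 ⇒ V=0.0000 continue  boundary S*=88.7845
step 5: (k=5,j=0): S=82.4324, (K−S)⁺=23.3076, hold=22.2528 ⇒ V=23.3076 exercise | (k=5,j=1): S=95.6262, (K−S)⁺=10.1138, hold=10.6161 ⇒ V=10.6161 continue | (k=5,j=2): S=110.9317, (K−S)⁺=0.0000, hold=2.9915 ⇒ V=2.9915 continue | (k=5,j=3): S=128.6870, (K−S)⁺=0.0000, hold=0.4011 ⇒ V=0.4011 continue | (k=5,j=4): S=149.2841, (K−S)⁺=0.0000, hold=0.0000 ⇒ V=0.0000 continue | (k=5,j=5): S=173.1780, (K−S)⁺=0.0000, hold=0.0000 ⇒ V=0.0000 continue  boundary S*=82.4324
step 4: (k=4,j=0): S=88.7845, (K−S)⁺=16.9555, hold=16.1737 ⇒ V=16.9555 exercise | (k=4,j=1): S=102.9950, (K−S)⁺=2.7450, hold=6.3641 ⇒ V=6.3641 continue | (k=4,j=2): S=119.4800, (K−S)⁺=0.0000, hold=1.5530 ⇒ V=1.5530 continue | (k=4,j=3): S=138.6035, (K−S)⁺=0.0000, hold=0.1790 ⇒ V=0.1790 continue | (k=4,j=4): S=160.7878, (K−S)⁺=0.0000, hold=0.0000 ⇒ V=0.0000 continue  boundary S*=88.7845
step 3: (k=3,j=0): S=95.6262, (K−S)⁺=10.1138, hold=11.0270 ⇒ V=11.0270 continue | (k=3,j=1): S=110.9317, (K−S)⁺=0.0000, hold=3.6844 ⇒ V=3.6844 continue | (k=3,j=2): S=128.6870, (K−S)⁺=0.0000, hold=0.7904 ⇒ V=0.7904 continue | (k=3,j=3): S=149.2841, (K−S)⁺=0.0000, hold=0.0799 ⇒ V=0.0799 continue  boundary S*=-
step 2: (k=2,j=0): S=102.9950, (K−S)⁺=2.7450, hold=6.9243 ⇒ V=6.9243 continue | (k=2,j=1): S=119.4800, (K−S)⁺=0.0000, hold=2.0739 ⇒ V=2.0739 continue | (k=2,j=2): S=138.6035, (K−S)⁺=0.0000, hold=0.3961 ⇒ V=0.3961 continue  boundary S*=-
step 1: (k=1,j=0): S=110.9317, (K−S)⁺=0.0000, hold=4.2177 ⇒ V=4.2177 continue | (k=1,j=1): S=128.6870, (K−S)⁺=0.0000, hold=1.1409 ⇒ V=1.1409 continue  boundary S*=-
step 0: (k=0,j=0): S=119.4800, (K−S)⁺=0.0000, hold=2.5025 ⇒ V=2.5025 continue  boundary S*=-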